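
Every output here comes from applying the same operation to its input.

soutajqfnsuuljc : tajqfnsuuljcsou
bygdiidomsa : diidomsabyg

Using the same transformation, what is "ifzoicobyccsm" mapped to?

Each output is the input with this applied: move the first 3 characters to the end (rotate left by 3).
Doing the same to "ifzoicobyccsm": "oicobyccsmifz".

oicobyccsmifz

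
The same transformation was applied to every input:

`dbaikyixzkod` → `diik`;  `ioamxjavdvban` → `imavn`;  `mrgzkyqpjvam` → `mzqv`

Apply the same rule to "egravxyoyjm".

Rule — keep one character in every 3, starting at position 1 (positions 1st, 4th, 7th, ...).
On "egravxyoyjm" that produces "eayj".

eayj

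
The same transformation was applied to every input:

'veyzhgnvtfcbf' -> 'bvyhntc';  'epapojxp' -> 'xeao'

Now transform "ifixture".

Looking at the pairs, the operation is to move the last 2 characters to the front (rotate right by 2), then keep every other character starting from the first (positions 1st, 3rd, 5th, ...).
Working it through for "ifixture": intermediate "reifixtu", final "riit".

riit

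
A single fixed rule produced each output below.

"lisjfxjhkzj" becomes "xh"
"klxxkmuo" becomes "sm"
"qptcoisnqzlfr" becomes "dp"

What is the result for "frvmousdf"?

The rule is to shift every letter 2 places backward in the alphabet (wrapping around), then keep only the last 2 characters.
"frvmousdf" → "dptkmsqbd" → "bd".

bd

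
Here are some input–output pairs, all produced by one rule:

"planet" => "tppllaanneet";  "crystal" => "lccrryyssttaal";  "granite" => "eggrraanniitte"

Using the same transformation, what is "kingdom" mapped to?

mkkiinnggddoom

What's happening: double every character, then move the last character to the front.
On "kingdom": the first step gives "kkiinnggddoomm", and the second then gives "mkkiinnggddoom".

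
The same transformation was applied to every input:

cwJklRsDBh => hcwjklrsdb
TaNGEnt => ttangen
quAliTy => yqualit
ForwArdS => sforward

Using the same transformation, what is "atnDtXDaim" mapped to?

matndtxdai

Each output is the input with this applied: move the last character to the front, then convert every letter to lowercase.
Applying both steps to "atnDtXDaim": "matnDtXDai", then "matndtxdai".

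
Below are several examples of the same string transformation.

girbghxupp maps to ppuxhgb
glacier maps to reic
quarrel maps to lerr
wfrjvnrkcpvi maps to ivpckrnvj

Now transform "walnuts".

Looking at the pairs, the operation is to delete the first 3 characters, then reverse the string.
For "walnuts", step one produces "nuts"; step two turns that into "stun".

stun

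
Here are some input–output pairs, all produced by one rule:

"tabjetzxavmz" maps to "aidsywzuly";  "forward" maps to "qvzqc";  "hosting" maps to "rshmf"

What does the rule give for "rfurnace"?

In each case the input is transformed by: delete the first 2 characters, then shift every letter 1 place backward in the alphabet (wrapping around).
"rfurnace" → "urnace" → "tqmzbd".

tqmzbd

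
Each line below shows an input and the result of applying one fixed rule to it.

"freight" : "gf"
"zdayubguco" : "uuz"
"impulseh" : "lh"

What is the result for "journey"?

The transformation: move the first 2 characters to the end (rotate left by 2), then keep one character in every 3, starting at position 3 (positions 3rd, 6th, 9th, ...).
For "journey", step one produces "urneyjo"; step two turns that into "nj".

nj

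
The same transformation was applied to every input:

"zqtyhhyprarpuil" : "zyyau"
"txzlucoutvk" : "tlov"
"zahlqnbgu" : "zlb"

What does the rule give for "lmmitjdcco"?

The pattern: keep one character in every 3, starting at position 1 (positions 1st, 4th, 7th, ...).
On "lmmitjdcco" that produces "lido".

lido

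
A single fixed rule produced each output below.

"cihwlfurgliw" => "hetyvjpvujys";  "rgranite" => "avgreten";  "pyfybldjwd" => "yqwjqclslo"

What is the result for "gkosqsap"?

In each case the input is transformed by: swap the front and back halves of the string, then shift every letter 13 places forward in the alphabet (wrapping around) — i.e. ROT13.
Applying both steps to "gkosqsap": "qsapgkos", then "dfnctxbf".

dfnctxbf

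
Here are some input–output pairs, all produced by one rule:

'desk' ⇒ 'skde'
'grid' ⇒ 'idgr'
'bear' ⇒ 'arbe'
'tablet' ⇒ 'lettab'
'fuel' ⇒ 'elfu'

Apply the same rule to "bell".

llbe

The pattern: swap the front and back halves of the string.
Doing the same to "bell": "llbe".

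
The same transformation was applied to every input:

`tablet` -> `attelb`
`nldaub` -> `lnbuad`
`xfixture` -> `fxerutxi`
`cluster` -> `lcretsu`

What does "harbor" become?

ahrobr

In each case the input is transformed by: move the first 2 characters to the end (rotate left by 2), then reverse the string.
Doing the same to "harbor": "ahrobr".
(Check on "tablet": → "bletta" → "attelb" ✓)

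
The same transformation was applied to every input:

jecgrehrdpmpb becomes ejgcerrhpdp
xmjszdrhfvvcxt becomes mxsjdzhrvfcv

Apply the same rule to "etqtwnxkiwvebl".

tetqnwkxwiev

The pattern: swap each adjacent pair of characters (1↔2, 3↔4, ...), then delete the last 2 characters.
Working it through for "etqtwnxkiwvebl": intermediate "tetqnwkxwievlb", final "tetqnwkxwiev".
(Check on "jecgrehrdpmpb": → "ejgcerrhpdpmb" → "ejgcerrhpdp" ✓)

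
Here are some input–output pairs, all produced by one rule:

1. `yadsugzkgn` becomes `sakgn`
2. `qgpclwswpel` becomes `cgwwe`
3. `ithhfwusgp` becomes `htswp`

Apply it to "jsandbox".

nsxb

Each output is the input with this applied: keep every other character starting from the second (positions 2nd, 4th, 6th, ...), then swap each adjacent pair of characters (1↔2, 3↔4, ...).
Applying both steps to "jsandbox": "snbx", then "nsxb".
(Check on "qgpclwswpel": → "gcwwe" → "cgwwe" ✓)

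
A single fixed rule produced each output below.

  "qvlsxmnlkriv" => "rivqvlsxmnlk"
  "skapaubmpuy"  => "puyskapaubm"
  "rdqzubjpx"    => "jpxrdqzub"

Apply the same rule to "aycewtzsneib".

eibaycewtzsn

What's happening: move the last 3 characters to the front (rotate right by 3).
On "aycewtzsneib" that produces "eibaycewtzsn".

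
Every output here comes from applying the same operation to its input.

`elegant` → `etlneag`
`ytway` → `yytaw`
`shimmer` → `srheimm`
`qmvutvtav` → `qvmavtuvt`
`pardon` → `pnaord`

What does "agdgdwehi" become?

Each output is the input with this applied: take characters alternately from the front and the back (1st, last, 2nd, 2nd-last, ...).
For "agdgdwehi" the result is "aighdegwd".

aighdegwd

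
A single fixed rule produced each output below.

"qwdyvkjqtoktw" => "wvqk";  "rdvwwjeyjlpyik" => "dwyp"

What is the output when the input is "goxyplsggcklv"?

opgk

The transformation: delete the last 2 characters, then keep one character in every 3, starting at position 2 (positions 2nd, 5th, 8th, ...).
"goxyplsggcklv" → "goxyplsggck" → "opgk".
(Check on "qwdyvkjqtoktw": → "qwdyvkjqtok" → "wvqk" ✓)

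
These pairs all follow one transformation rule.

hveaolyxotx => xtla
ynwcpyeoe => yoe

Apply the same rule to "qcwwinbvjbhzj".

What's happening: sort the characters into reverse alphabetical order, then keep one character in every 3, starting at position 2 (positions 2nd, 5th, 8th, ...).
Applying both steps to "qcwwinbvjbhzj": "zwwvqnjjihcbb", then "wqjc".
(Check on "ynwcpyeoe": → "yywponeec" → "yoe" ✓)

wqjc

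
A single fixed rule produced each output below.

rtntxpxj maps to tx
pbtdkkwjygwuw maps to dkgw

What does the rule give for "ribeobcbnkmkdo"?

eokm

The transformation: swap each adjacent pair of characters (1↔2, 3↔4, ...), then keep one character in every 3, starting at position 3 (positions 3rd, 6th, 9th, ...).
Starting from "ribeobcbnkmkdo": after the first operation, "irebbobcknkmod"; after the second, "eokm".
(Check on "rtntxpxj": → "trtnpxjx" → "tx" ✓)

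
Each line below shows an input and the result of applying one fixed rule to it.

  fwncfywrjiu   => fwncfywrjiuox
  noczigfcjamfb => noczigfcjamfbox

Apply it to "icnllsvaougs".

Looking at the pairs, the operation is to append "ox".
So "icnllsvaougs" becomes "icnllsvaougsox".

icnllsvaougsox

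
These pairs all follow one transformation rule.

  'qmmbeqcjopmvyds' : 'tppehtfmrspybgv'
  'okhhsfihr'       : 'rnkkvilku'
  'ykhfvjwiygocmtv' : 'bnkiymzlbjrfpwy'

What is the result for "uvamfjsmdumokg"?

xydpimvpgxprnj

Rule — shift every letter 3 places forward in the alphabet (wrapping around).
For "uvamfjsmdumokg" the result is "xydpimvpgxprnj".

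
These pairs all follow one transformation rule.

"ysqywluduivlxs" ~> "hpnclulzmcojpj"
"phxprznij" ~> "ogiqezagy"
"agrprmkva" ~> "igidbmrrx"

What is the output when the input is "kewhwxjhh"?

nynoayybv

The rule is to shift every letter 9 places backward in the alphabet (wrapping around), then move the first 2 characters to the end (rotate left by 2).
Working it through for "kewhwxjhh": intermediate "bvnynoayy", final "nynoayybv".
(Check on "phxprznij": → "gyogiqeza" → "ogiqezagy" ✓)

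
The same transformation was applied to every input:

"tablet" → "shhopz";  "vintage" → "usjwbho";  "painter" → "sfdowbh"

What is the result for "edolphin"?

wbsrczdv

Rule — move the last 2 characters to the front (rotate right by 2), then shift every letter 12 places backward in the alphabet (wrapping around).
Starting from "edolphin": after the first operation, "inedolph"; after the second, "wbsrczdv".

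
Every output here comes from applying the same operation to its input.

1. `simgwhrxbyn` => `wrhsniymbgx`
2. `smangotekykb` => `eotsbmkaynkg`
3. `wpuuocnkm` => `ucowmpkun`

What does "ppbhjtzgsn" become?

Each output is the input with this applied: take characters alternately from the front and the back (1st, last, 2nd, 2nd-last, ...), then move the last 3 characters to the front (rotate right by 3).
Applying both steps to "ppbhjtzgsn": "pnpsbghzjt", then "zjtpnpsbgh".

zjtpnpsbgh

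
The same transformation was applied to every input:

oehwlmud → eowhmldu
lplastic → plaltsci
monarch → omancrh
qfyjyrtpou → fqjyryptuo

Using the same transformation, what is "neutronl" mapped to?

What's happening: swap each adjacent pair of characters (1↔2, 3↔4, ...).
For "neutronl" the result is "entuorln".

entuorln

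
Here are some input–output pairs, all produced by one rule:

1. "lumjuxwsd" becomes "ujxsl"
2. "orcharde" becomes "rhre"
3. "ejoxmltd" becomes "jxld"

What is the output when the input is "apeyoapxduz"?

pyaxua

Rule — move the first character to the end, then keep every other character starting from the first (positions 1st, 3rd, 5th, ...).
For "apeyoapxduz", step one produces "peyoapxduza"; step two turns that into "pyaxua".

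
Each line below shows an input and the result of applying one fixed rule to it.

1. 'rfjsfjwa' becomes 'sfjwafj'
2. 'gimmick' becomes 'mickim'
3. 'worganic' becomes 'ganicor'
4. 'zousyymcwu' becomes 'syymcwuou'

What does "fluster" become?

The rule is to delete the first character, then move the first 2 characters to the end (rotate left by 2).
Applying both steps to "fluster": "luster", then "sterlu".
(Check on "worganic": → "organic" → "ganicor" ✓)

sterlu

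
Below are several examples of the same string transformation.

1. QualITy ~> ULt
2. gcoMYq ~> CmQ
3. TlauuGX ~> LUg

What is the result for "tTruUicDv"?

The transformation: flip the case of every letter, then keep every other character starting from the second (positions 2nd, 4th, 6th, ...).
"tTruUicDv" → "TtRUuICdV" → "tUId".
(Check on "TlauuGX": → "tLAUUgx" → "LUg" ✓)

tUId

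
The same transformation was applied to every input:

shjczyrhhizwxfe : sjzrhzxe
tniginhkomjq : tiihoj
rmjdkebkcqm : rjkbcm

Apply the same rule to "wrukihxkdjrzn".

The transformation: keep every other character starting from the first (positions 1st, 3rd, 5th, ...).
On "wrukihxkdjrzn" that produces "wuixdrn".

wuixdrn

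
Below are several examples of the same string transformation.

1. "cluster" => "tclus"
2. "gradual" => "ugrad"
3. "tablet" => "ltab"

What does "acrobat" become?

bacro

What's happening: delete the last 2 characters, then move the last character to the front.
Starting from "acrobat": after the first operation, "acrob"; after the second, "bacro".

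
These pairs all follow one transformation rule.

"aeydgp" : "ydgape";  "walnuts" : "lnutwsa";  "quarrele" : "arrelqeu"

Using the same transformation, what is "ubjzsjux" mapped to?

Looking at the pairs, the operation is to swap the first and last characters, then move the first 2 characters to the end (rotate left by 2).
On "ubjzsjux": the first step gives "xbjzsjuu", and the second then gives "jzsjuuxb".
(Check on "aeydgp": → "peydga" → "ydgape" ✓)

jzsjuuxb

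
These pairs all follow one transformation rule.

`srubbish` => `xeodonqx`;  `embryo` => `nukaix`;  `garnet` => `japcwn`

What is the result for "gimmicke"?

Each output is the input with this applied: shift every letter 4 places backward in the alphabet (wrapping around), then swap the front and back halves of the string.
For "gimmicke" the result is "eygaceii".
(Check on "garnet": → "cwnjap" → "japcwn" ✓)

eygaceii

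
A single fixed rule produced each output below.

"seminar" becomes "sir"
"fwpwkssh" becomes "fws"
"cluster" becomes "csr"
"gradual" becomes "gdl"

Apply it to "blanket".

Looking at the pairs, the operation is to keep one character in every 3, starting at position 1 (positions 1st, 4th, 7th, ...).
Applying that to "blanket" gives "bnt".

bnt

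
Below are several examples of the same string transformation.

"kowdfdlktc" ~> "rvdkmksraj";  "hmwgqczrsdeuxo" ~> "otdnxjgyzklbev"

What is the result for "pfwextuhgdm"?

wmdleabonkt

What's happening: shift every letter 7 places forward in the alphabet (wrapping around).
Doing the same to "pfwextuhgdm": "wmdleabonkt".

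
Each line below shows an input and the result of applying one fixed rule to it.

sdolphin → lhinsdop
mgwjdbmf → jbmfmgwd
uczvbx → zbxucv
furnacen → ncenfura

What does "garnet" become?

Rule — swap the front and back halves of the string, then swap the first and last characters.
Applying both steps to "garnet": "netgar", then "retgan".

retgan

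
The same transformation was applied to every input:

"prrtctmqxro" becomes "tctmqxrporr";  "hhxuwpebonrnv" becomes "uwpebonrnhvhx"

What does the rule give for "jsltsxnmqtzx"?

Looking at the pairs, the operation is to swap the first and last characters, then move the first 3 characters to the end (rotate left by 3).
For "jsltsxnmqtzx" the result is "tsxnmqtzjxsl".

tsxnmqtzjxsl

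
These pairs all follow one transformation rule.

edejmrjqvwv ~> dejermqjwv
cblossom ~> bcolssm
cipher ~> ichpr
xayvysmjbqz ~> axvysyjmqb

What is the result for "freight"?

rfiehg

In each case the input is transformed by: swap each adjacent pair of characters (1↔2, 3↔4, ...), then delete the last character.
Applying both steps to "freight": "rfiehgt", then "rfiehg".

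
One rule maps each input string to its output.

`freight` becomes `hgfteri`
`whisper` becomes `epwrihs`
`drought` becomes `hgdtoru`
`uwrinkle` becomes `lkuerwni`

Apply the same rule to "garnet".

Each output is the input with this applied: move the last 3 characters to the front (rotate right by 3), then swap each adjacent pair of characters (1↔2, 3↔4, ...).
Applying both steps to "garnet": "netgar", then "engtra".

engtra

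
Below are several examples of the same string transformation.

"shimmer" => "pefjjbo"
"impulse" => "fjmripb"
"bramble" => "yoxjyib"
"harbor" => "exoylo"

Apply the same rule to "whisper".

tefpmbo

What's happening: shift every letter 3 places backward in the alphabet (wrapping around).
Doing the same to "whisper": "tefpmbo".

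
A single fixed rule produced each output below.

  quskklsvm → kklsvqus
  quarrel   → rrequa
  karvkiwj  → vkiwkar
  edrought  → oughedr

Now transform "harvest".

veshar

Rule — delete the last character, then move the first 3 characters to the end (rotate left by 3).
So "harvest" becomes "veshar".
(Check on "quskklsvm": → "quskklsv" → "kklsvqus" ✓)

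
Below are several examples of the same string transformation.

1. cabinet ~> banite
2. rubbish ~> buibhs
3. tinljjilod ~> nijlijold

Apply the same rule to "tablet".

The transformation: delete the first character, then swap each adjacent pair of characters (1↔2, 3↔4, ...).
"tablet" → "ablet" → "baelt".

baelt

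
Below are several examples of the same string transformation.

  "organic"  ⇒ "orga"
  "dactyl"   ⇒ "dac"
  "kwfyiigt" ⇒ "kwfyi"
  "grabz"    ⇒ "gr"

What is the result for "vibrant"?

The transformation: delete the last 3 characters.
On "vibrant" that produces "vibr".

vibr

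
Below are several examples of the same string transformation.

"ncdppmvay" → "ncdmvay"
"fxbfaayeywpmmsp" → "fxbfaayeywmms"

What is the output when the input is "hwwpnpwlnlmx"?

The transformation: remove every "p".
On "hwwpnpwlnlmx" that produces "hwwnwlnlmx".

hwwnwlnlmx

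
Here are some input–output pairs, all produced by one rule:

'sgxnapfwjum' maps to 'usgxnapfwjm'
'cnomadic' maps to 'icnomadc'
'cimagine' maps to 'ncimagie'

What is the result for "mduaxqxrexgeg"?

emduaxqxrexgg

Each output is the input with this applied: move the last character to the front, then swap the first and last characters.
"mduaxqxrexgeg" → "emduaxqxrexgg".
(Check on "cnomadic": → "ccnomadi" → "icnomadc" ✓)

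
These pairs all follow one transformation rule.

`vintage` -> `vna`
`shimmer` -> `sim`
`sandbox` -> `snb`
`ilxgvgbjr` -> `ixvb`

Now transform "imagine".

Rule — delete the last character, then keep every other character starting from the first (positions 1st, 3rd, 5th, ...).
For "imagine", step one produces "imagin"; step two turns that into "iai".

iai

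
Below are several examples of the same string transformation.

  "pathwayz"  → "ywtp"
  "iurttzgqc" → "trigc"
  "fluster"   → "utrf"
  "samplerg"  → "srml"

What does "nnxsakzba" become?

Looking at the pairs, the operation is to keep every other character starting from the first (positions 1st, 3rd, 5th, ...), then sort the characters into reverse alphabetical order.
For "nnxsakzba", step one produces "nxaza"; step two turns that into "zxnaa".

zxnaa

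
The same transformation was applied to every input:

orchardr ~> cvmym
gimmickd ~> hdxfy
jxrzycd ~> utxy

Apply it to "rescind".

The pattern: delete the first 3 characters, then shift every letter 5 places backward in the alphabet (wrapping around).
Working it through for "rescind": intermediate "cind", final "xdiy".
(Check on "orchardr": → "hardr" → "cvmym" ✓)

xdiy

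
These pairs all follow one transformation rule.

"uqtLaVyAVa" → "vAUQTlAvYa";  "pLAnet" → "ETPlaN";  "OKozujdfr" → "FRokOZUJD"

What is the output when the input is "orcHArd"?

What's happening: flip the case of every letter, then move the last 2 characters to the front (rotate right by 2).
For "orcHArd", step one produces "ORChaRD"; step two turns that into "RDORCha".

RDORCha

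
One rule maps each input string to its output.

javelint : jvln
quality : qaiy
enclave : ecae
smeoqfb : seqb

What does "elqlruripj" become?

eqrrp

The rule is to keep every other character starting from the first (positions 1st, 3rd, 5th, ...).
"elqlruripj" → "eqrrp".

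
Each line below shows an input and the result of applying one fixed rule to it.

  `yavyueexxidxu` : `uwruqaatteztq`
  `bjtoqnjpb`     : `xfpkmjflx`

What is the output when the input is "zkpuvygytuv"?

The rule is to shift every letter 4 places backward in the alphabet (wrapping around).
"zkpuvygytuv" → "vglqrucupqr".

vglqrucupqr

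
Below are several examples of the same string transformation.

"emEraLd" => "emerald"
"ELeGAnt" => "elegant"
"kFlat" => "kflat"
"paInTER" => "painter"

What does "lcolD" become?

In each case the input is transformed by: convert every letter to lowercase.
On "lcolD" that produces "lcold".

lcold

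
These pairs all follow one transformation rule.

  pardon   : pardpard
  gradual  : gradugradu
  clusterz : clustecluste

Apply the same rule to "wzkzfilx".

wzkzfiwzkzfi

The pattern: delete the last 2 characters, then write the whole string twice.
For "wzkzfilx", step one produces "wzkzfi"; step two turns that into "wzkzfiwzkzfi".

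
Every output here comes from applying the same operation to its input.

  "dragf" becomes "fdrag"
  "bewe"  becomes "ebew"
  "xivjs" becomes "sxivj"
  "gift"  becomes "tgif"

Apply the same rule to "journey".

What's happening: move the last character to the front.
So "journey" becomes "yjourne".

yjourne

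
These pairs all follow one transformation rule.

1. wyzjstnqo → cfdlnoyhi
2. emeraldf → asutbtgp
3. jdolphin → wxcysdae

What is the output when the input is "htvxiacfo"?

rudwikmxp

In each case the input is transformed by: move the last 3 characters to the front (rotate right by 3), then shift every letter 11 places backward in the alphabet (wrapping around).
Starting from "htvxiacfo": after the first operation, "cfohtvxia"; after the second, "rudwikmxp".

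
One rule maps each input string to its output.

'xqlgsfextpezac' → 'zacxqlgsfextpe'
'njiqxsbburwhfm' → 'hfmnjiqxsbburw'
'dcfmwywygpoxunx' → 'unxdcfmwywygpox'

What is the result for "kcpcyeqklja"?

ljakcpcyeqk

Rule — move the last 3 characters to the front (rotate right by 3).
So "kcpcyeqklja" becomes "ljakcpcyeqk".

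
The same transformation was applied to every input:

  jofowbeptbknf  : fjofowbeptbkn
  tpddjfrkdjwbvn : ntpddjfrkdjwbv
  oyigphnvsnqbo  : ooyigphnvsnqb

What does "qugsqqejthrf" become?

In each case the input is transformed by: move the last character to the front.
Doing the same to "qugsqqejthrf": "fqugsqqejthr".

fqugsqqejthr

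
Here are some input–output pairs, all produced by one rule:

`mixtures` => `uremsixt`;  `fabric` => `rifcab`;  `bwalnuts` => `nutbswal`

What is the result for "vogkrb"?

krvbog

Rule — swap the first and last characters, then swap the front and back halves of the string.
For "vogkrb" the result is "krvbog".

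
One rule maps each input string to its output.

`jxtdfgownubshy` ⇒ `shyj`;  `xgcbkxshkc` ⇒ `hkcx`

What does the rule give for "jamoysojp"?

In each case the input is transformed by: move the first character to the end, then keep only the last 4 characters.
Working it through for "jamoysojp": intermediate "amoysojpj", final "ojpj".

ojpj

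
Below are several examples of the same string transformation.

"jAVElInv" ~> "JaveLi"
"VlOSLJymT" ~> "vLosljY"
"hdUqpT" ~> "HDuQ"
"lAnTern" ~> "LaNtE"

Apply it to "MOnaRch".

The pattern: delete the last 2 characters, then flip the case of every letter.
Doing the same to "MOnaRch": "moNAr".

moNAr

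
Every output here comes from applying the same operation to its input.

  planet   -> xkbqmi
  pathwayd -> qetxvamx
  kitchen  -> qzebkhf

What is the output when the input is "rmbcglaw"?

yzdixtoj

The rule is to move the first 2 characters to the end (rotate left by 2), then shift every letter 3 places backward in the alphabet (wrapping around).
On "rmbcglaw": the first step gives "bcglawrm", and the second then gives "yzdixtoj".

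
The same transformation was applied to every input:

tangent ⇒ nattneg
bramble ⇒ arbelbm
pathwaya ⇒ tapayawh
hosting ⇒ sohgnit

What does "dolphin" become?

lodnihp

The transformation: move the first 3 characters to the end (rotate left by 3), then reverse the string.
For "dolphin", step one produces "phindol"; step two turns that into "lodnihp".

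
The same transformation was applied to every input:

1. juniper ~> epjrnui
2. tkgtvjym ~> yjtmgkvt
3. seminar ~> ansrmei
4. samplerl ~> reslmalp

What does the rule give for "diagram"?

The transformation: move the last 3 characters to the front (rotate right by 3), then swap each adjacent pair of characters (1↔2, 3↔4, ...).
On "diagram": the first step gives "ramdiag", and the second then gives "ardmaig".

ardmaig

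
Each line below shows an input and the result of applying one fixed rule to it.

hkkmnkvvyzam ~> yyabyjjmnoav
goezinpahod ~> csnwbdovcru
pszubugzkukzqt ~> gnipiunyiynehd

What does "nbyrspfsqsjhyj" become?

pmfgdtgegxvmxb

Each output is the input with this applied: move the first character to the end, then shift every letter 12 places backward in the alphabet (wrapping around).
On "nbyrspfsqsjhyj": the first step gives "byrspfsqsjhyjn", and the second then gives "pmfgdtgegxvmxb".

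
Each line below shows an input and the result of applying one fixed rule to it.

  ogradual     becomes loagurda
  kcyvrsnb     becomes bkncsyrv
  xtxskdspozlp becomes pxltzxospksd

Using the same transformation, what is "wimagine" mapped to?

ewniimga

The rule is to reverse the string, then take characters alternately from the front and the back (1st, last, 2nd, 2nd-last, ...).
Doing the same to "wimagine": "ewniimga".
(Check on "kcyvrsnb": → "bnsrvyck" → "bkncsyrv" ✓)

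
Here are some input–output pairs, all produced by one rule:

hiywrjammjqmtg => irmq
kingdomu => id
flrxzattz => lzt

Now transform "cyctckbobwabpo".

In each case the input is transformed by: move the last character to the front, then keep one character in every 3, starting at position 3 (positions 3rd, 6th, 9th, ...).
Working it through for "cyctckbobwabpo": intermediate "ocyctckbobwabp", final "ycoa".
(Check on "kingdomu": → "ukingdom" → "id" ✓)

ycoa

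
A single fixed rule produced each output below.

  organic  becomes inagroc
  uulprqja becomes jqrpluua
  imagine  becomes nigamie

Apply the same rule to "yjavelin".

Looking at the pairs, the operation is to move the last character to the front, then reverse the string.
Applying both steps to "yjavelin": "nyjaveli", then "ilevajyn".

ilevajyn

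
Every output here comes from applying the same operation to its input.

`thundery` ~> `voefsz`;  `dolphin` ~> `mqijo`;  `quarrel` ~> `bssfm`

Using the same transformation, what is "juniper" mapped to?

The transformation: shift every letter 1 place forward in the alphabet (wrapping around), then delete the first 2 characters.
For "juniper", step one produces "kvojqfs"; step two turns that into "ojqfs".
(Check on "dolphin": → "epmqijo" → "mqijo" ✓)

ojqfs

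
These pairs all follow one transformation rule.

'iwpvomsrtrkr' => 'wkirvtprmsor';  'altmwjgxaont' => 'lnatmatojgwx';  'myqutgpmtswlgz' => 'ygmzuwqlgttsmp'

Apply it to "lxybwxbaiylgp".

xpllbgyixywba

What's happening: swap each adjacent pair of characters (1↔2, 3↔4, ...), then take characters alternately from the front and the back (1st, last, 2nd, 2nd-last, ...).
Starting from "lxybwxbaiylgp": after the first operation, "xlbyxwabyiglp"; after the second, "xpllbgyixywba".
(Check on "iwpvomsrtrkr": → "wivpmorsrtrk" → "wkirvtprmsor" ✓)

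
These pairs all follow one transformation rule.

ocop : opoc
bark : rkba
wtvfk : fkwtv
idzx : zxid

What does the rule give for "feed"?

In each case the input is transformed by: move the last 2 characters to the front (rotate right by 2).
Applying that to "feed" gives "edfe".

edfe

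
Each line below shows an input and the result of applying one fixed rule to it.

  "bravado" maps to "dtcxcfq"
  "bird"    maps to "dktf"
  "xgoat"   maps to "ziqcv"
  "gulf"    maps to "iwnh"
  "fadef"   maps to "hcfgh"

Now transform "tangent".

Looking at the pairs, the operation is to shift every letter 2 places forward in the alphabet (wrapping around).
For "tangent" the result is "vcpigpv".

vcpigpv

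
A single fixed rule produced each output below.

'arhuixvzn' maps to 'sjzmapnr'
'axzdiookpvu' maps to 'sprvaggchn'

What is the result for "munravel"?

emfjsnw

What's happening: delete the last character, then shift every letter 8 places backward in the alphabet (wrapping around).
Working it through for "munravel": intermediate "munrave", final "emfjsnw".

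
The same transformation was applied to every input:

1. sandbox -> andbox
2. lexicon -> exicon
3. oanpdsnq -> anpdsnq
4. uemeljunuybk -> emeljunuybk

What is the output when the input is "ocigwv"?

cigwv

Looking at the pairs, the operation is to delete the first character.
On "ocigwv" that produces "cigwv".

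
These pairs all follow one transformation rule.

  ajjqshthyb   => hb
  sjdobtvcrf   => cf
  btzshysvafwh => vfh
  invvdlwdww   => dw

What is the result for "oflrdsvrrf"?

The pattern: keep every other character starting from the second (positions 2nd, 4th, 6th, ...), then delete the first 3 characters.
On "oflrdsvrrf": the first step gives "frsrf", and the second then gives "rf".

rf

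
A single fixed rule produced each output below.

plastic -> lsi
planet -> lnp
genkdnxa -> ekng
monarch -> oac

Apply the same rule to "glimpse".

The rule is to swap the first and last characters, then keep every other character starting from the second (positions 2nd, 4th, 6th, ...).
For "glimpse" the result is "lms".

lms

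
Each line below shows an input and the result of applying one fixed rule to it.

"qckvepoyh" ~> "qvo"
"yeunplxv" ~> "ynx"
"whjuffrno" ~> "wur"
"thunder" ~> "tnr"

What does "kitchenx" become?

kcn

In each case the input is transformed by: keep one character in every 3, starting at position 1 (positions 1st, 4th, 7th, ...).
On "kitchenx" that produces "kcn".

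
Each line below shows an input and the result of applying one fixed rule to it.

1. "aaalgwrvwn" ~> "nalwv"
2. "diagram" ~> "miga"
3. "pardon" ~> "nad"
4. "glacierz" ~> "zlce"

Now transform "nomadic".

Rule — move the last character to the front, then keep every other character starting from the first (positions 1st, 3rd, 5th, ...).
Working it through for "nomadic": intermediate "cnomadi", final "coai".
(Check on "glacierz": → "zglacier" → "zlce" ✓)

coai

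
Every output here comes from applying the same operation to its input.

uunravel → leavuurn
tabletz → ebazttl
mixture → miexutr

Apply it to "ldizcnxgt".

gdczxtnli

In each case the input is transformed by: sort the characters into reverse alphabetical order, then move the last 3 characters to the front (rotate right by 3).
Working it through for "ldizcnxgt": intermediate "zxtnligdc", final "gdczxtnli".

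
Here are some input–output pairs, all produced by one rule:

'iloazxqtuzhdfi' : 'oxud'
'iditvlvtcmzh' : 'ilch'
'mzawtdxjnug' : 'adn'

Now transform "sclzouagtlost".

The transformation: keep one character in every 3, starting at position 3 (positions 3rd, 6th, 9th, ...).
On "sclzouagtlost" that produces "luts".

luts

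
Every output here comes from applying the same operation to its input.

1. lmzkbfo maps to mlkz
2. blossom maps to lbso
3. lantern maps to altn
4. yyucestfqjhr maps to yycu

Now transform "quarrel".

Rule — swap each adjacent pair of characters (1↔2, 3↔4, ...), then keep only the first 4 characters.
For "quarrel", step one produces "uqraerl"; step two turns that into "uqra".

uqra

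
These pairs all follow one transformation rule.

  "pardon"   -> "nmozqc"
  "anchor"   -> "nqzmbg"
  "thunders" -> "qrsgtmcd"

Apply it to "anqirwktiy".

hxzmphqvjs

What's happening: shift every letter 1 place backward in the alphabet (wrapping around), then move the last 2 characters to the front (rotate right by 2).
Applying both steps to "anqirwktiy": "zmphqvjshx", then "hxzmphqvjs".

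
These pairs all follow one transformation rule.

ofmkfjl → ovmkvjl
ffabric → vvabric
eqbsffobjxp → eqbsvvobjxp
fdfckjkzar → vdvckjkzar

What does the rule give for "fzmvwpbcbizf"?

vzmvwpbcbizv

In each case the input is transformed by: replace every "f" with "v".
Doing the same to "fzmvwpbcbizf": "vzmvwpbcbizv".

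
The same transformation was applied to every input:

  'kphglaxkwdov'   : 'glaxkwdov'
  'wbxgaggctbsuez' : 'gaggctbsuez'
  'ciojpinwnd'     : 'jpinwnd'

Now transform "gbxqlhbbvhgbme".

Looking at the pairs, the operation is to delete the first 3 characters.
Applying that to "gbxqlhbbvhgbme" gives "qlhbbvhgbme".

qlhbbvhgbme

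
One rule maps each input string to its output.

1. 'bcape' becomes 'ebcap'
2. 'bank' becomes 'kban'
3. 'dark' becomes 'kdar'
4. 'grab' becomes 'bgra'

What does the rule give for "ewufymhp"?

Rule — move the last character to the front.
So "ewufymhp" becomes "pewufymh".

pewufymh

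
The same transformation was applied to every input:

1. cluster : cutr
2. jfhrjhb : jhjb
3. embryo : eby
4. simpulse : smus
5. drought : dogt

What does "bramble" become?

babe

What's happening: keep every other character starting from the first (positions 1st, 3rd, 5th, ...).
So "bramble" becomes "babe".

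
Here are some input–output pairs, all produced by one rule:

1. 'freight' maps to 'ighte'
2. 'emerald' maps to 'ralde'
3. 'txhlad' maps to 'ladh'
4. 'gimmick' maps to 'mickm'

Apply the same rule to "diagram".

The pattern: delete the first 2 characters, then move the first character to the end.
For "diagram", step one produces "agram"; step two turns that into "grama".

grama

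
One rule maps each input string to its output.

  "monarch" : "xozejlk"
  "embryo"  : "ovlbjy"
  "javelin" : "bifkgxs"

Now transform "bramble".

In each case the input is transformed by: move the first 3 characters to the end (rotate left by 3), then shift every letter 3 places backward in the alphabet (wrapping around).
For "bramble", step one produces "mblebra"; step two turns that into "jyibyox".
(Check on "monarch": → "archmon" → "xozejlk" ✓)

jyibyox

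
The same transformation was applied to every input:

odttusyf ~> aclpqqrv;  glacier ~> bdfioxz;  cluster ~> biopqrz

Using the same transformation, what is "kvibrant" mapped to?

fhkoqsxy

The rule is to shift every letter 3 places backward in the alphabet (wrapping around), then sort the characters into alphabetical order.
On "kvibrant": the first step gives "hsfyoxkq", and the second then gives "fhkoqsxy".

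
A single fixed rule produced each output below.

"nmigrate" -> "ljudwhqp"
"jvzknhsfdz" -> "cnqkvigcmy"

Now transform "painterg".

In each case the input is transformed by: move the first 2 characters to the end (rotate left by 2), then shift every letter 3 places forward in the alphabet (wrapping around).
Starting from "painterg": after the first operation, "intergpa"; after the second, "lqwhujsd".

lqwhujsd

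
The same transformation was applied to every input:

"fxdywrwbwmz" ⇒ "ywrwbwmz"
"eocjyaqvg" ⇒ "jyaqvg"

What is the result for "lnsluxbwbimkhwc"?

luxbwbimkhwc

The transformation: delete the first 3 characters.
"lnsluxbwbimkhwc" → "luxbwbimkhwc".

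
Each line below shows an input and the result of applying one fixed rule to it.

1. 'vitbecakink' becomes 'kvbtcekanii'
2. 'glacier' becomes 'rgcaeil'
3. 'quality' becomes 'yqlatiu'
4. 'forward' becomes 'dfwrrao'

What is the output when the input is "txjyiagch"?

htyjaicgx

Each output is the input with this applied: swap each adjacent pair of characters (1↔2, 3↔4, ...), then swap the first and last characters.
Applying both steps to "txjyiagch": "xtyjaicgh", then "htyjaicgx".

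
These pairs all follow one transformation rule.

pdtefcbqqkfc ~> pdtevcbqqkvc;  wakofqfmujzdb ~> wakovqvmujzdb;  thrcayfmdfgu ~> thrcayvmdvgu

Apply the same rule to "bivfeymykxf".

The transformation: replace every "f" with "v".
"bivfeymykxf" → "bivveymykxv".

bivveymykxv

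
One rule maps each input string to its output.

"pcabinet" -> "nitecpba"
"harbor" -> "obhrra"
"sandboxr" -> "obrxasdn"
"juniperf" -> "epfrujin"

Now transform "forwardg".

ragdofwr

Rule — swap the front and back halves of the string, then swap each adjacent pair of characters (1↔2, 3↔4, ...).
"forwardg" → "ardgforw" → "ragdofwr".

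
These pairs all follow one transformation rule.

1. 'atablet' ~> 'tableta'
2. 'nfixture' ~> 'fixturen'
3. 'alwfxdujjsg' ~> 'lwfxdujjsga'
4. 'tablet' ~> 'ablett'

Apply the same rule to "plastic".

Looking at the pairs, the operation is to move the first character to the end.
Doing the same to "plastic": "lasticp".

lasticp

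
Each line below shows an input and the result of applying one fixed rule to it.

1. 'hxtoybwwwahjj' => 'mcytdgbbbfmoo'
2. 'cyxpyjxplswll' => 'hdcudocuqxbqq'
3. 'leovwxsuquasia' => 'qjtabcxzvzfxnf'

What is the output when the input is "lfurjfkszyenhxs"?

qkzwokpxedjsmcx

Rule — shift every letter 5 places forward in the alphabet (wrapping around).
On "lfurjfkszyenhxs" that produces "qkzwokpxedjsmcx".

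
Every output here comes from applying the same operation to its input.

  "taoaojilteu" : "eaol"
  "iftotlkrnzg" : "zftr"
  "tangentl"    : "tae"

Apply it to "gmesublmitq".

The transformation: move the last 3 characters to the front (rotate right by 3), then keep one character in every 3, starting at position 2 (positions 2nd, 5th, 8th, ...).
Starting from "gmesublmitq": after the first operation, "itqgmesublm"; after the second, "tmum".

tmum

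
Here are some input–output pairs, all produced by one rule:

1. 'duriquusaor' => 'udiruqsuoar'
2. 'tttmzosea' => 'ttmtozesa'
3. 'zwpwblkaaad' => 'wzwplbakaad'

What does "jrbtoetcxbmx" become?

The pattern: swap each adjacent pair of characters (1↔2, 3↔4, ...).
On "jrbtoetcxbmx" that produces "rjtbeoctbxxm".

rjtbeoctbxxm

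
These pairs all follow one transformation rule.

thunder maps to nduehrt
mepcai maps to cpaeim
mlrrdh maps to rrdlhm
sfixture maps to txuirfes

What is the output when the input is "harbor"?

broarh

Looking at the pairs, the operation is to take characters alternately from the front and the back (1st, last, 2nd, 2nd-last, ...), then reverse the string.
Applying both steps to "harbor": "hraorb", then "broarh".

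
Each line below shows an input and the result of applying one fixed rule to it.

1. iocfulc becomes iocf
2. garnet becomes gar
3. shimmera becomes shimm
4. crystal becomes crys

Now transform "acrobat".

What's happening: delete the last 3 characters.
"acrobat" → "acro".

acro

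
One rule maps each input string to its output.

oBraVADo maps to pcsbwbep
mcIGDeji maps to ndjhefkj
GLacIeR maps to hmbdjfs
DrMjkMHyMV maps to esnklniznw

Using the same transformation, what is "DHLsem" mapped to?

eimtfn

Each output is the input with this applied: shift every letter 1 place forward in the alphabet (wrapping around), then convert every letter to lowercase.
Working it through for "DHLsem": intermediate "EIMtfn", final "eimtfn".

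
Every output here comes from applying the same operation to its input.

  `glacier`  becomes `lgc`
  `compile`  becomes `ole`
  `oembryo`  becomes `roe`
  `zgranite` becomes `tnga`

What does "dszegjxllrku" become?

xslkgd

The pattern: sort the characters into reverse alphabetical order, then keep every other character starting from the second (positions 2nd, 4th, 6th, ...).
For "dszegjxllrku", step one produces "zxusrllkjged"; step two turns that into "xslkgd".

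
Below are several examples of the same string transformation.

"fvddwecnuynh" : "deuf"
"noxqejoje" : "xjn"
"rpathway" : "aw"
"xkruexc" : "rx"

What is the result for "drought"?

oh

Looking at the pairs, the operation is to swap the first and last characters, then keep one character in every 3, starting at position 3 (positions 3rd, 6th, 9th, ...).
Working it through for "drought": intermediate "troughd", final "oh".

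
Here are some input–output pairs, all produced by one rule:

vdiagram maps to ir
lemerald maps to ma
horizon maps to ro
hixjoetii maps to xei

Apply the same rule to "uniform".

The pattern: keep one character in every 3, starting at position 3 (positions 3rd, 6th, 9th, ...).
On "uniform" that produces "ir".

ir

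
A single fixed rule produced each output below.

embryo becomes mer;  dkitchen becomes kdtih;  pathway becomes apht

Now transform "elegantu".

The pattern: swap each adjacent pair of characters (1↔2, 3↔4, ...), then delete the last 3 characters.
On "elegantu": the first step gives "legenaut", and the second then gives "legen".

legen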